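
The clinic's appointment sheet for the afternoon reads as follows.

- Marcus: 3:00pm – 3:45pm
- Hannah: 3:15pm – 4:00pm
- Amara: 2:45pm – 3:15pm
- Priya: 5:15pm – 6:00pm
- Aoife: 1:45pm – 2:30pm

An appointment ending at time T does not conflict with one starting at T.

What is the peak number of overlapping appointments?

2

Sweep the timeline, counting +1 at each start and −1 at each end (ends before starts at a tie):
1:45pm start Aoife → 1
2:30pm end Aoife → 0
2:45pm start Amara → 1
3:00pm start Marcus → 2
3:15pm end Amara → 1
3:15pm start Hannah → 2
3:45pm end Marcus → 1
4:00pm end Hannah → 0
5:15pm start Priya → 1
6:00pm end Priya → 0
Peak is 2, at 3:00pm (Amara, Marcus).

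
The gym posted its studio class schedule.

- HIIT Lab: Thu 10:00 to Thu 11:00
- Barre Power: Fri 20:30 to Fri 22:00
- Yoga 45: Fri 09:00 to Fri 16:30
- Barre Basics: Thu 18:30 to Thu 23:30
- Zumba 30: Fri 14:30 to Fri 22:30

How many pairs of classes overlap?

Sorted by start: HIIT Lab, Barre Basics, Yoga 45, Zumba 30, Barre Power.
Barre Basics starts after HIIT Lab ends — done with HIIT Lab.
Yoga 45 starts after Barre Basics ends — done with Barre Basics.
Zumba 30 starts before Yoga 45 ends → Yoga 45 and Zumba 30 overlap.
Barre Power starts after Yoga 45 ends.
Barre Power starts before Zumba 30 ends → Zumba 30 and Barre Power overlap.
Overlapping pairs: Barre Power & Zumba 30, Yoga 45 & Zumba 30 — 2 in total.

2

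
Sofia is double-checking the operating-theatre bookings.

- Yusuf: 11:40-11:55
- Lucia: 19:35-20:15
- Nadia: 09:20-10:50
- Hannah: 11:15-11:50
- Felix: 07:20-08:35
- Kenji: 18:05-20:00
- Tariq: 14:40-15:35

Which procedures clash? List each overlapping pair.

Two intervals overlap when each starts before the other ends.
Sorted by start: Felix, Nadia, Hannah, Yusuf, Tariq, Kenji, Lucia.
Nadia starts after Felix ends, so Felix has no further overlaps.
Hannah starts after Nadia ends, so Nadia has no further overlaps.
Yusuf starts before Hannah ends → Hannah and Yusuf overlap.
Tariq starts after Hannah ends, so Hannah has no further overlaps.
Tariq starts after Yusuf ends, so Yusuf has no further overlaps.
Kenji starts after Tariq ends, so Tariq has no further overlaps.
Lucia starts before Kenji ends → Kenji and Lucia overlap.

Hannah & Yusuf, Kenji & Lucia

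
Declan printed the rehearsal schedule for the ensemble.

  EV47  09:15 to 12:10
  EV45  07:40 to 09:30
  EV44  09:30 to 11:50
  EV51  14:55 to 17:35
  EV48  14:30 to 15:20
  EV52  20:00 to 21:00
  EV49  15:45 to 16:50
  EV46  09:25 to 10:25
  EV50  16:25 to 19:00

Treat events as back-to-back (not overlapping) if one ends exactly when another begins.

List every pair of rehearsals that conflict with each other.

Sorted by start: EV45, EV47, EV46, EV44, EV48, EV51, EV49, EV50, EV52.
EV47 starts before EV45 ends → EV45 and EV47 overlap.
EV46 starts before EV45 ends → EV45 and EV46 overlap.
EV44 starts exactly when EV45 ends (back-to-back, no overlap), so EV45 has no further overlaps.
EV46 starts before EV47 ends → EV47 and EV46 overlap.
EV44 starts before EV47 ends → EV47 and EV44 overlap.
EV48 starts after EV47 ends, so EV47 has no further overlaps.
EV44 starts before EV46 ends → EV46 and EV44 overlap.
EV48 starts after EV46 ends, so EV46 has no further overlaps.
EV48 starts after EV44 ends, so EV44 has no further overlaps.
EV51 starts before EV48 ends → EV48 and EV51 overlap.
EV49 starts after EV48 ends, so EV48 has no further overlaps.
EV49 starts before EV51 ends → EV51 and EV49 overlap.
EV50 starts before EV51 ends → EV51 and EV50 overlap.
EV52 starts after EV51 ends.
EV50 starts before EV49 ends → EV49 and EV50 overlap.
EV52 starts after EV49 ends.
EV52 starts after EV50 ends.

EV44 & EV46, EV44 & EV47, EV45 & EV46, EV45 & EV47, EV46 & EV47, EV48 & EV51, EV49 & EV50, EV49 & EV51, EV50 & EV51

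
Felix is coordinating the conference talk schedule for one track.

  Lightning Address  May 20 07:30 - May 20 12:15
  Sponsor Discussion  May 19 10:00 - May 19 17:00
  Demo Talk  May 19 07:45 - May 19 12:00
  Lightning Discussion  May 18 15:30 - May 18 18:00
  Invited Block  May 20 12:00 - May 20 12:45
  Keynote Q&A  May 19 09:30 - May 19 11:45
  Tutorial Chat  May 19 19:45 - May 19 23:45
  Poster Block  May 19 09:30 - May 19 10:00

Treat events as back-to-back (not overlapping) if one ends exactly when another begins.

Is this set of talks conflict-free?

Sorted by start: Lightning Discussion, Demo Talk, Poster Block, Keynote Q&A, Sponsor Discussion, Tutorial Chat, Lightning Address, Invited Block.
Demo Talk starts after Lightning Discussion ends, so Lightning Discussion has no further overlaps.
Poster Block starts before Demo Talk ends → Demo Talk and Poster Block overlap.
That's a conflict, so the schedule is not conflict-free.

No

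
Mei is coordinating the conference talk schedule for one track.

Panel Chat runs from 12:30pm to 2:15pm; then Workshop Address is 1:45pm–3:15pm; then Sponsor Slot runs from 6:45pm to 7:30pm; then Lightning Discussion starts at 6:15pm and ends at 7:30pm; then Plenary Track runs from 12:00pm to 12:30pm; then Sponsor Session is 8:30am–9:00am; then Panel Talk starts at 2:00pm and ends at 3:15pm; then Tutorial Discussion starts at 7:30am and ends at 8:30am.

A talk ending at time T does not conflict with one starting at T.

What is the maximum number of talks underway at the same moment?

3

Sort all start/end points and keep a running count:
7:30am start Tutorial Discussion → 1
8:30am end Tutorial Discussion → 0
8:30am start Sponsor Session → 1
9:00am end Sponsor Session → 0
12:00pm start Plenary Track → 1
12:30pm end Plenary Track → 0
12:30pm start Panel Chat → 1
1:45pm start Workshop Address → 2
2:00pm start Panel Talk → 3
2:15pm end Panel Chat → 2
3:15pm end Panel Talk → 1
3:15pm end Workshop Address → 0
6:15pm start Lightning Discussion → 1
6:45pm start Sponsor Slot → 2
7:30pm end Lightning Discussion → 1
7:30pm end Sponsor Slot → 0
Peak is 3, at 2:00pm (Panel Chat, Panel Talk, Workshop Address).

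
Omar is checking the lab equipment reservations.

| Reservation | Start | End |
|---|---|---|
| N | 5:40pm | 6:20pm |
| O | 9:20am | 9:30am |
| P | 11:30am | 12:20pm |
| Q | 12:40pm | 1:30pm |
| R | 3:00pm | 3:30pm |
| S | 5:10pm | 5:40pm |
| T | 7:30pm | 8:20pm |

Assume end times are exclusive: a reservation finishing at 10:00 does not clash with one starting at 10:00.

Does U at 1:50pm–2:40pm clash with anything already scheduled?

No — it doesn't clash with anything

O: ends 9:30am at or before U starts 1:50pm → clear.
P: ends 12:20pm at or before U starts 1:50pm → clear.
Q: ends 1:30pm at or before U starts 1:50pm → clear.
R: starts 3:00pm at or after U ends 2:40pm → clear.
S: starts 5:10pm at or after U ends 2:40pm → clear.
N: starts 5:40pm at or after U ends 2:40pm → clear.
T: starts 7:30pm at or after U ends 2:40pm → clear.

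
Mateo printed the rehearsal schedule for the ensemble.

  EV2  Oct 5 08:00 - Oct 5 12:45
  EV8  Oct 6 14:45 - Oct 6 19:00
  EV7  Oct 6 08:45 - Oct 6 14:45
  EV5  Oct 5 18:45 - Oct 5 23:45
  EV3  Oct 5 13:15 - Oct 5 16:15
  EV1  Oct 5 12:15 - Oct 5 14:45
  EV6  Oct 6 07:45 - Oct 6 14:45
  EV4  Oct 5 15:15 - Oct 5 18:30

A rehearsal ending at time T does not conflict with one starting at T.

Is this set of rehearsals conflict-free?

Sorted by start: EV2, EV1, EV3, EV4, EV5, EV6, EV7, EV8.
EV1 starts before EV2 ends → EV2 and EV1 overlap.
That's a conflict, so the schedule is not conflict-free.

No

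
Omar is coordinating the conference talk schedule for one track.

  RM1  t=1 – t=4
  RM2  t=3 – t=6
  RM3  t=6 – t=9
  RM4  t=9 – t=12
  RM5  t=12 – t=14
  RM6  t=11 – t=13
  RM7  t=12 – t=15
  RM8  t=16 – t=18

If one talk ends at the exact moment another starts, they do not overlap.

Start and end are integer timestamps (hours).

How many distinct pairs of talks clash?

5

Sorted by start: RM1, RM2, RM3, RM4, RM6, RM5, RM7, RM8.
RM2 starts before RM1 ends → RM1 and RM2 overlap.
RM3 starts after RM1 ends, so RM1 has no further overlaps.
RM3 starts exactly when RM2 ends (back-to-back, no overlap), so RM2 has no further overlaps.
RM4 starts exactly when RM3 ends (back-to-back, no overlap), so RM3 has no further overlaps.
RM6 starts before RM4 ends → RM4 and RM6 overlap.
RM5 starts exactly when RM4 ends (back-to-back, no overlap), so RM4 has no further overlaps.
RM5 starts before RM6 ends → RM6 and RM5 overlap.
RM7 starts before RM6 ends → RM6 and RM7 overlap.
RM8 starts after RM6 ends.
RM7 starts before RM5 ends → RM5 and RM7 overlap.
RM8 starts after RM5 ends.
RM8 starts after RM7 ends.
Overlapping pairs: RM1 & RM2, RM4 & RM6, RM5 & RM6, RM5 & RM7, RM6 & RM7 — 5 in total.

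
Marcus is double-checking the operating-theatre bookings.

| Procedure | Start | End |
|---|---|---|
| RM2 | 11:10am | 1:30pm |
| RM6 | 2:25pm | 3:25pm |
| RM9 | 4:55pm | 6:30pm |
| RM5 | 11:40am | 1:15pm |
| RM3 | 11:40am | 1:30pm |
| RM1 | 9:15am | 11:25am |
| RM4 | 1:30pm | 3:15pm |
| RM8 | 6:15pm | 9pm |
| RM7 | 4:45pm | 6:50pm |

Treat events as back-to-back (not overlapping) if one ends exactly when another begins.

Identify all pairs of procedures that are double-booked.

Sorted by start: RM1, RM2, RM3, RM5, RM4, RM6, RM7, RM9, RM8.
RM2 starts before RM1 ends → RM1 and RM2 overlap.
RM3 starts after RM1 ends; RM1 is clear from here.
RM3 starts before RM2 ends → RM2 and RM3 overlap.
RM5 starts before RM2 ends → RM2 and RM5 overlap.
RM4 starts exactly when RM2 ends (back-to-back, no overlap); RM2 is clear from here.
RM5 starts before RM3 ends → RM3 and RM5 overlap.
RM4 starts exactly when RM3 ends (back-to-back, no overlap); RM3 is clear from here.
RM4 starts after RM5 ends; RM5 is clear from here.
RM6 starts before RM4 ends → RM4 and RM6 overlap.
RM7 starts after RM4 ends; RM4 is clear from here.
RM7 starts after RM6 ends; RM6 is clear from here.
RM9 starts before RM7 ends → RM7 and RM9 overlap.
RM8 starts before RM7 ends → RM7 and RM8 overlap.
RM8 starts before RM9 ends → RM9 and RM8 overlap.

RM1 & RM2, RM2 & RM3, RM2 & RM5, RM3 & RM5, RM4 & RM6, RM7 & RM8, RM7 & RM9, RM8 & RM9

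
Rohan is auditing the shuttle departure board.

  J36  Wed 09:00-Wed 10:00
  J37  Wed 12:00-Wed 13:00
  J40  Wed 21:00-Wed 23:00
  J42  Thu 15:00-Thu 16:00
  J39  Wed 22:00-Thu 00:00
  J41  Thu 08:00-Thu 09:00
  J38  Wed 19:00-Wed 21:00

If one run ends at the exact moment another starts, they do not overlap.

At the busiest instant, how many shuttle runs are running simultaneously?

2

Sort all start/end points and keep a running count:
Wed 09:00 start J36 → 1
Wed 10:00 end J36 → 0
Wed 12:00 start J37 → 1
Wed 13:00 end J37 → 0
Wed 19:00 start J38 → 1
Wed 21:00 end J38 → 0
Wed 21:00 start J40 → 1
Wed 22:00 start J39 → 2
Wed 23:00 end J40 → 1
Thu 00:00 end J39 → 0
Thu 08:00 start J41 → 1
Thu 09:00 end J41 → 0
Thu 15:00 start J42 → 1
Thu 16:00 end J42 → 0
Peak is 2, at Wed 22:00 (J39, J40).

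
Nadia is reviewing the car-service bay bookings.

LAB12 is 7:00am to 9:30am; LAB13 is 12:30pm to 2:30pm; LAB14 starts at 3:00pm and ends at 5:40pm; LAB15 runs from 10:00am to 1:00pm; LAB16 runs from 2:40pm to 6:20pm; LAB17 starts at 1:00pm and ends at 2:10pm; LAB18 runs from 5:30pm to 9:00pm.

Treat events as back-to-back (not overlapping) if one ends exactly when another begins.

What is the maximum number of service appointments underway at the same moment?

3

Sort all start/end points and keep a running count:
7:00am start LAB12 → 1
9:30am end LAB12 → 0
10:00am start LAB15 → 1
12:30pm start LAB13 → 2
1:00pm end LAB15 → 1
1:00pm start LAB17 → 2
2:10pm end LAB17 → 1
2:30pm end LAB13 → 0
2:40pm start LAB16 → 1
3:00pm start LAB14 → 2
5:30pm start LAB18 → 3
5:40pm end LAB14 → 2
6:20pm end LAB16 → 1
9:00pm end LAB18 → 0
Peak is 3, at 5:30pm (LAB14, LAB16, LAB18).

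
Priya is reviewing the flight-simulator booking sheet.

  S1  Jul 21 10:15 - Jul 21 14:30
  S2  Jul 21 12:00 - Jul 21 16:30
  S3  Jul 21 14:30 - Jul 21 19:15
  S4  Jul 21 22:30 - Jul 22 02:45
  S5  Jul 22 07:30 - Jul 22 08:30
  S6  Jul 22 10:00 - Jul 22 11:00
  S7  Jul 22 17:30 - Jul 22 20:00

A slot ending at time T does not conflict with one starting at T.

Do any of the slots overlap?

Two intervals overlap when each starts before the other ends.
Sorted by start: S1, S2, S3, S4, S5, S6, S7.
S2 starts before S1 ends → S1 and S2 overlap.
That's a conflict, so the schedule is not conflict-free.

Yes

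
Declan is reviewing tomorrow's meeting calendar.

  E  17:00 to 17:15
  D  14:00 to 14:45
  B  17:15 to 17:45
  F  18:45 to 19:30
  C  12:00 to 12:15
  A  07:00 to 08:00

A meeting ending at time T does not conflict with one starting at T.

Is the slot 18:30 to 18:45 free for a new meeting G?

Yes — the slot is free

A: ends 08:00 at or before G starts 18:30 → clear.
C: ends 12:15 at or before G starts 18:30 → clear.
D: ends 14:45 at or before G starts 18:30 → clear.
E: ends 17:15 at or before G starts 18:30 → clear.
B: ends 17:45 at or before G starts 18:30 → clear.
F: starts 18:45 at or after G ends 18:45 → clear.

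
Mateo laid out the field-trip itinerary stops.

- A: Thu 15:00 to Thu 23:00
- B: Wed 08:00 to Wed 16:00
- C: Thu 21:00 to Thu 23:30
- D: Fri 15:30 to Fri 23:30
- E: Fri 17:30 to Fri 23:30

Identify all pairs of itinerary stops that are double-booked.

A & C, D & E

Check each pair: they overlap iff neither finishes before the other starts.
Sorted by start: B, A, C, D, E.
A starts after B ends; B is clear from here.
C starts before A ends → A and C overlap.
D starts after A ends; A is clear from here.
D starts after C ends; C is clear from here.
E starts before D ends → D and E overlap.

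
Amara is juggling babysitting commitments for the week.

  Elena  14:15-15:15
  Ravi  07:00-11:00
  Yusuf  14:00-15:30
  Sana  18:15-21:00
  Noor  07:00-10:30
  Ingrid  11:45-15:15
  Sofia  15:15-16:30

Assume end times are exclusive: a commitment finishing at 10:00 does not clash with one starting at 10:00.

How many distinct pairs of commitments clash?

5

Check each pair: they overlap iff neither finishes before the other starts.
Sorted by start: Noor, Ravi, Ingrid, Yusuf, Elena, Sofia, Sana.
Ravi starts before Noor ends → Noor and Ravi overlap.
Ingrid starts after Noor ends, so nothing later overlaps Noor either.
Ingrid starts after Ravi ends, so nothing later overlaps Ravi either.
Yusuf starts before Ingrid ends → Ingrid and Yusuf overlap.
Elena starts before Ingrid ends → Ingrid and Elena overlap.
Sofia starts exactly when Ingrid ends (back-to-back, no overlap), so nothing later overlaps Ingrid either.
Elena starts before Yusuf ends → Yusuf and Elena overlap.
Sofia starts before Yusuf ends → Yusuf and Sofia overlap.
Sana starts after Yusuf ends.
Sofia starts exactly when Elena ends (back-to-back, no overlap), so nothing later overlaps Elena either.
Sana starts after Sofia ends.
Overlapping pairs: Elena & Ingrid, Elena & Yusuf, Ingrid & Yusuf, Noor & Ravi, Sofia & Yusuf — 5 in total.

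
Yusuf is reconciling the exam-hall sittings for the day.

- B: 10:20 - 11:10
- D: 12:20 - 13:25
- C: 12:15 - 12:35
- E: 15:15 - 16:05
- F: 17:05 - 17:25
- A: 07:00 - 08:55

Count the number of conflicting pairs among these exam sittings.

Sorted by start: A, B, C, D, E, F.
B starts after A ends — done with A.
C starts after B ends — done with B.
D starts before C ends → C and D overlap.
E starts after C ends — done with C.
E starts after D ends — done with D.
F starts after E ends.
Overlapping pairs: C & D — 1 in total.

1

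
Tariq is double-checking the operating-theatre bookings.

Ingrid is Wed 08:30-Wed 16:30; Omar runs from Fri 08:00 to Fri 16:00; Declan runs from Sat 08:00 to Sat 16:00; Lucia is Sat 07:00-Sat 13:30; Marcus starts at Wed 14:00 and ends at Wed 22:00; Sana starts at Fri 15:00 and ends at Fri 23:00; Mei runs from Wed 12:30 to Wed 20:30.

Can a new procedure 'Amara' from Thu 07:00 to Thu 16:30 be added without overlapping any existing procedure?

Ingrid: ends Wed 16:30 at or before Amara starts Thu 07:00 → clear.
Mei: ends Wed 20:30 at or before Amara starts Thu 07:00 → clear.
Marcus: ends Wed 22:00 at or before Amara starts Thu 07:00 → clear.
Omar: starts Fri 08:00 at or after Amara ends Thu 16:30 → clear.
Sana: starts Fri 15:00 at or after Amara ends Thu 16:30 → clear.
Lucia: starts Sat 07:00 at or after Amara ends Thu 16:30 → clear.
Declan: starts Sat 08:00 at or after Amara ends Thu 16:30 → clear.

Yes — the slot is free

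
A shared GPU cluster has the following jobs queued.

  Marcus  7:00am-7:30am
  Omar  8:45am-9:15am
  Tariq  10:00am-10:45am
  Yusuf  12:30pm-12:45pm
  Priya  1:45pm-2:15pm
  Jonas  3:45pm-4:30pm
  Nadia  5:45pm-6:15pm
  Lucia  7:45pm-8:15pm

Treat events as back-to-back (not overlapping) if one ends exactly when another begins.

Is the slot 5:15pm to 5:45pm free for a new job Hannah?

Marcus: ends 7:30am at or before Hannah starts 5:15pm → clear.
Omar: ends 9:15am at or before Hannah starts 5:15pm → clear.
Tariq: ends 10:45am at or before Hannah starts 5:15pm → clear.
Yusuf: ends 12:45pm at or before Hannah starts 5:15pm → clear.
Priya: ends 2:15pm at or before Hannah starts 5:15pm → clear.
Jonas: ends 4:30pm at or before Hannah starts 5:15pm → clear.
Nadia: starts 5:45pm at or after Hannah ends 5:45pm → clear.
Lucia: starts 7:45pm at or after Hannah ends 5:45pm → clear.

Yes — the slot is free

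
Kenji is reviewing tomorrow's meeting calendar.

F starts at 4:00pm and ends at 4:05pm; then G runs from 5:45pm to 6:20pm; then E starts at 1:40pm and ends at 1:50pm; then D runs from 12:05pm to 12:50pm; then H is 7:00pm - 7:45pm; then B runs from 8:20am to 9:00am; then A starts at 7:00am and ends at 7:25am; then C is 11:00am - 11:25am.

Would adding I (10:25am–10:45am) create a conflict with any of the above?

No — it doesn't clash with anything

A: ends 7:25am at or before I starts 10:25am → clear.
B: ends 9:00am at or before I starts 10:25am → clear.
C: starts 11:00am at or after I ends 10:45am → clear.
D: starts 12:05pm at or after I ends 10:45am → clear.
E: starts 1:40pm at or after I ends 10:45am → clear.
F: starts 4:00pm at or after I ends 10:45am → clear.
G: starts 5:45pm at or after I ends 10:45am → clear.
H: starts 7:00pm at or after I ends 10:45am → clear.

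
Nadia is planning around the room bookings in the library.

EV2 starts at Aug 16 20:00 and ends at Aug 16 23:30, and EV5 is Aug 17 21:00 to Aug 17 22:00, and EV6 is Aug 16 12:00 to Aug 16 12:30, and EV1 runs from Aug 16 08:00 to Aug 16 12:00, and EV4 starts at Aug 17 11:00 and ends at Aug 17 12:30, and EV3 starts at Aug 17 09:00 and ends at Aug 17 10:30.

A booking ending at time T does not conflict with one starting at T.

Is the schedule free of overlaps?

Check each pair: they overlap iff neither finishes before the other starts.
Sorted by start: EV1, EV6, EV2, EV3, EV4, EV5.
EV6 starts exactly when EV1 ends (back-to-back, no overlap) — done with EV1.
EV2 starts after EV6 ends — done with EV6.
EV3 starts after EV2 ends — done with EV2.
EV4 starts after EV3 ends — done with EV3.
EV5 starts after EV4 ends.
Every pair is clear; the schedule has no overlaps.

Yes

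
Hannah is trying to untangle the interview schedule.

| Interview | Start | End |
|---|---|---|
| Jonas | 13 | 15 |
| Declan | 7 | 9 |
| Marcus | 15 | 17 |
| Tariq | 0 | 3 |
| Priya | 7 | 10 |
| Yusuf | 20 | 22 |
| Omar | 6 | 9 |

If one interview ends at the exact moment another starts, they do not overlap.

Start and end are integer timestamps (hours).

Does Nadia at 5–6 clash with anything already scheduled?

Tariq: ends 3 at or before Nadia starts 5 → clear.
Omar: starts 6 at or after Nadia ends 6 → clear.
Priya: starts 7 at or after Nadia ends 6 → clear.
Declan: starts 7 at or after Nadia ends 6 → clear.
Jonas: starts 13 at or after Nadia ends 6 → clear.
Marcus: starts 15 at or after Nadia ends 6 → clear.
Yusuf: starts 20 at or after Nadia ends 6 → clear.

No — it doesn't clash with anything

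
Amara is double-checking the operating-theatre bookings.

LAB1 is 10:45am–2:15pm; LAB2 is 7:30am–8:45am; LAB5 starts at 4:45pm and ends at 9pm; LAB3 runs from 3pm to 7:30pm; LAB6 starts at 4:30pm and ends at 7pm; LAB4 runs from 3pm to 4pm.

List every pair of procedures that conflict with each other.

Check each pair: they overlap iff neither finishes before the other starts.
Sorted by start: LAB2, LAB1, LAB3, LAB4, LAB6, LAB5.
LAB1 starts after LAB2 ends, so nothing later overlaps LAB2 either.
LAB3 starts after LAB1 ends, so nothing later overlaps LAB1 either.
LAB4 starts before LAB3 ends → LAB3 and LAB4 overlap.
LAB6 starts before LAB3 ends → LAB3 and LAB6 overlap.
LAB5 starts before LAB3 ends → LAB3 and LAB5 overlap.
LAB6 starts after LAB4 ends, so nothing later overlaps LAB4 either.
LAB5 starts before LAB6 ends → LAB6 and LAB5 overlap.

LAB3 & LAB4, LAB3 & LAB5, LAB3 & LAB6, LAB5 & LAB6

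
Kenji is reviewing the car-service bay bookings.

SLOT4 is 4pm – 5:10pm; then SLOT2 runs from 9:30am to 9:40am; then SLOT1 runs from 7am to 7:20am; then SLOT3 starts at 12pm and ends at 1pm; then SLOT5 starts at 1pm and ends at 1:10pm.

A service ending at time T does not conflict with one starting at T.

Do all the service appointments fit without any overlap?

Yes

Sorted by start: SLOT1, SLOT2, SLOT3, SLOT5, SLOT4.
SLOT2 starts after SLOT1 ends, so SLOT1 has no further overlaps.
SLOT3 starts after SLOT2 ends, so SLOT2 has no further overlaps.
SLOT5 starts exactly when SLOT3 ends (back-to-back, no overlap), so SLOT3 has no further overlaps.
SLOT4 starts after SLOT5 ends.
Every pair is clear; the schedule has no overlaps.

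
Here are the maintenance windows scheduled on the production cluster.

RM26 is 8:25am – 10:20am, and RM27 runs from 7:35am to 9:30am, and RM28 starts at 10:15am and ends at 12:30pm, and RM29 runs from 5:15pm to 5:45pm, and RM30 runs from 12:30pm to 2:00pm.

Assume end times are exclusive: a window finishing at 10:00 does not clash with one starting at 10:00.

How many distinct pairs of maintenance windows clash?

2

Sorted by start: RM27, RM26, RM28, RM30, RM29.
RM26 starts before RM27 ends → RM27 and RM26 overlap.
RM28 starts after RM27 ends; RM27 is clear from here.
RM28 starts before RM26 ends → RM26 and RM28 overlap.
RM30 starts after RM26 ends; RM26 is clear from here.
RM30 starts exactly when RM28 ends (back-to-back, no overlap); RM28 is clear from here.
RM29 starts after RM30 ends.
Overlapping pairs: RM26 & RM27, RM26 & RM28 — 2 in total.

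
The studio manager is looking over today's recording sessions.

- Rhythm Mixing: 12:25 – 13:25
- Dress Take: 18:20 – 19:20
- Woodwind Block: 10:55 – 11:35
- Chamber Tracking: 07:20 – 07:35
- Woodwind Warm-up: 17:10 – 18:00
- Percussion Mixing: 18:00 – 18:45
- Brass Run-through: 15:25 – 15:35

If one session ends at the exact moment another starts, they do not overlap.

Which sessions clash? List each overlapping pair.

Sorted by start: Chamber Tracking, Woodwind Block, Rhythm Mixing, Brass Run-through, Woodwind Warm-up, Percussion Mixing, Dress Take.
Woodwind Block starts after Chamber Tracking ends; Chamber Tracking is clear from here.
Rhythm Mixing starts after Woodwind Block ends; Woodwind Block is clear from here.
Brass Run-through starts after Rhythm Mixing ends; Rhythm Mixing is clear from here.
Woodwind Warm-up starts after Brass Run-through ends; Brass Run-through is clear from here.
Percussion Mixing starts exactly when Woodwind Warm-up ends (back-to-back, no overlap); Woodwind Warm-up is clear from here.
Dress Take starts before Percussion Mixing ends → Percussion Mixing and Dress Take overlap.

Dress Take & Percussion Mixing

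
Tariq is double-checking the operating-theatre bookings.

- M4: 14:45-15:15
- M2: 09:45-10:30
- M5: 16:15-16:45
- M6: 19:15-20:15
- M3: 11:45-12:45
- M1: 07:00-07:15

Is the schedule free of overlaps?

Sorted by start: M1, M2, M3, M4, M5, M6.
M2 starts after M1 ends, so nothing later overlaps M1 either.
M3 starts after M2 ends, so nothing later overlaps M2 either.
M4 starts after M3 ends, so nothing later overlaps M3 either.
M5 starts after M4 ends, so nothing later overlaps M4 either.
M6 starts after M5 ends.
Every pair is clear; the schedule has no overlaps.

Yes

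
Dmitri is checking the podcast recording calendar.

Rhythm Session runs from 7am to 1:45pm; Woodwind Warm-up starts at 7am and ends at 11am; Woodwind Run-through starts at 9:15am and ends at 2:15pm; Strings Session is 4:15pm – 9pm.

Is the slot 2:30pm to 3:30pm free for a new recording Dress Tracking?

Rhythm Session: ends 1:45pm at or before Dress Tracking starts 2:30pm → clear.
Woodwind Warm-up: ends 11am at or before Dress Tracking starts 2:30pm → clear.
Woodwind Run-through: ends 2:15pm at or before Dress Tracking starts 2:30pm → clear.
Strings Session: starts 4:15pm at or after Dress Tracking ends 3:30pm → clear.

Yes — the slot is free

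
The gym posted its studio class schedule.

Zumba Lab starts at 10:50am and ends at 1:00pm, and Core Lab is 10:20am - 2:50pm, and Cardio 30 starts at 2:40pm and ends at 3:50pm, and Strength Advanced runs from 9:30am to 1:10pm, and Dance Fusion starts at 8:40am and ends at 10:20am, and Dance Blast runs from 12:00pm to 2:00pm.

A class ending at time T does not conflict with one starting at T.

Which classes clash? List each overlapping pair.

Cardio 30 & Core Lab, Core Lab & Dance Blast, Core Lab & Strength Advanced, Core Lab & Zumba Lab, Dance Blast & Strength Advanced, Dance Blast & Zumba Lab, Dance Fusion & Strength Advanced, Strength Advanced & Zumba Lab

Sorted by start: Dance Fusion, Strength Advanced, Core Lab, Zumba Lab, Dance Blast, Cardio 30.
Strength Advanced starts before Dance Fusion ends → Dance Fusion and Strength Advanced overlap.
Core Lab starts exactly when Dance Fusion ends (back-to-back, no overlap), so Dance Fusion has no further overlaps.
Core Lab starts before Strength Advanced ends → Strength Advanced and Core Lab overlap.
Zumba Lab starts before Strength Advanced ends → Strength Advanced and Zumba Lab overlap.
Dance Blast starts before Strength Advanced ends → Strength Advanced and Dance Blast overlap.
Cardio 30 starts after Strength Advanced ends.
Zumba Lab starts before Core Lab ends → Core Lab and Zumba Lab overlap.
Dance Blast starts before Core Lab ends → Core Lab and Dance Blast overlap.
Cardio 30 starts before Core Lab ends → Core Lab and Cardio 30 overlap.
Dance Blast starts before Zumba Lab ends → Zumba Lab and Dance Blast overlap.
Cardio 30 starts after Zumba Lab ends.
Cardio 30 starts after Dance Blast ends.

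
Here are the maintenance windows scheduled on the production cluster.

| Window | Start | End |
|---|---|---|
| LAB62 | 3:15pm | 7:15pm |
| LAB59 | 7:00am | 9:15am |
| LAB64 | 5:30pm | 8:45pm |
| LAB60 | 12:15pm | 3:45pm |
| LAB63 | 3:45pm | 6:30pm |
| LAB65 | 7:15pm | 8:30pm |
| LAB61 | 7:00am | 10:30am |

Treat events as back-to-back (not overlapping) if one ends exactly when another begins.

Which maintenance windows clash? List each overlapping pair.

Sorted by start: LAB59, LAB61, LAB60, LAB62, LAB63, LAB64, LAB65.
LAB61 starts before LAB59 ends → LAB59 and LAB61 overlap.
LAB60 starts after LAB59 ends — done with LAB59.
LAB60 starts after LAB61 ends — done with LAB61.
LAB62 starts before LAB60 ends → LAB60 and LAB62 overlap.
LAB63 starts exactly when LAB60 ends (back-to-back, no overlap) — done with LAB60.
LAB63 starts before LAB62 ends → LAB62 and LAB63 overlap.
LAB64 starts before LAB62 ends → LAB62 and LAB64 overlap.
LAB65 starts exactly when LAB62 ends (back-to-back, no overlap).
LAB64 starts before LAB63 ends → LAB63 and LAB64 overlap.
LAB65 starts after LAB63 ends.
LAB65 starts before LAB64 ends → LAB64 and LAB65 overlap.

LAB59 & LAB61, LAB60 & LAB62, LAB62 & LAB63, LAB62 & LAB64, LAB63 & LAB64, LAB64 & LAB65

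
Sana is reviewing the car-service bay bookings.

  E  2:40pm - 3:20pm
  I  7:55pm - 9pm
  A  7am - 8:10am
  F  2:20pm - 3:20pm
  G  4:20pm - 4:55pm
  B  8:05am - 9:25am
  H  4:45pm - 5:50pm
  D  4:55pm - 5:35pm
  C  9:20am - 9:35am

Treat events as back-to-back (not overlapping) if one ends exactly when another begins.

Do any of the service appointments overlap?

Sorted by start: A, B, C, F, E, G, H, D, I.
B starts before A ends → A and B overlap.
That's a conflict, so the schedule is not conflict-free.

Yes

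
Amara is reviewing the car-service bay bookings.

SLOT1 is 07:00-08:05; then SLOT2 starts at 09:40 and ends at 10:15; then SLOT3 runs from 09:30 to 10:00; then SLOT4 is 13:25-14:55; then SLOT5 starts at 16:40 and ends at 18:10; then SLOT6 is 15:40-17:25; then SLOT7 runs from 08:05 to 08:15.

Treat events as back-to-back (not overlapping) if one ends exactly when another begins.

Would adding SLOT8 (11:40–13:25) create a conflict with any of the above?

SLOT1: ends 08:05 at or before SLOT8 starts 11:40 → clear.
SLOT7: ends 08:15 at or before SLOT8 starts 11:40 → clear.
SLOT3: ends 10:00 at or before SLOT8 starts 11:40 → clear.
SLOT2: ends 10:15 at or before SLOT8 starts 11:40 → clear.
SLOT4: starts 13:25 at or after SLOT8 ends 13:25 → clear.
SLOT6: starts 15:40 at or after SLOT8 ends 13:25 → clear.
SLOT5: starts 16:40 at or after SLOT8 ends 13:25 → clear.

No — it doesn't clash with anything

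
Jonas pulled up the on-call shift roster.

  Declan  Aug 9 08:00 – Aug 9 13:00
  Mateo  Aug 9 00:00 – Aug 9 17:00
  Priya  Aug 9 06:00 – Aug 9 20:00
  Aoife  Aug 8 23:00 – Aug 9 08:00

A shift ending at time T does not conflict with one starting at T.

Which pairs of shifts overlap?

Aoife & Mateo, Aoife & Priya, Declan & Mateo, Declan & Priya, Mateo & Priya

Two intervals overlap when each starts before the other ends.
Sorted by start: Aoife, Mateo, Priya, Declan.
Mateo starts before Aoife ends → Aoife and Mateo overlap.
Priya starts before Aoife ends → Aoife and Priya overlap.
Declan starts exactly when Aoife ends (back-to-back, no overlap).
Priya starts before Mateo ends → Mateo and Priya overlap.
Declan starts before Mateo ends → Mateo and Declan overlap.
Declan starts before Priya ends → Priya and Declan overlap.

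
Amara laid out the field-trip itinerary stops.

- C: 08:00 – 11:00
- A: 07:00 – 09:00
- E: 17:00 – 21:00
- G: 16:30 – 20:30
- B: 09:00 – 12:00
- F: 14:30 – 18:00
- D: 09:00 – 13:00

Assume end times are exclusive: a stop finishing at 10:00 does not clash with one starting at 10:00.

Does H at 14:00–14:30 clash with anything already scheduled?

No — it doesn't clash with anything

A: ends 09:00 at or before H starts 14:00 → clear.
C: ends 11:00 at or before H starts 14:00 → clear.
B: ends 12:00 at or before H starts 14:00 → clear.
D: ends 13:00 at or before H starts 14:00 → clear.
F: starts 14:30 at or after H ends 14:30 → clear.
G: starts 16:30 at or after H ends 14:30 → clear.
E: starts 17:00 at or after H ends 14:30 → clear.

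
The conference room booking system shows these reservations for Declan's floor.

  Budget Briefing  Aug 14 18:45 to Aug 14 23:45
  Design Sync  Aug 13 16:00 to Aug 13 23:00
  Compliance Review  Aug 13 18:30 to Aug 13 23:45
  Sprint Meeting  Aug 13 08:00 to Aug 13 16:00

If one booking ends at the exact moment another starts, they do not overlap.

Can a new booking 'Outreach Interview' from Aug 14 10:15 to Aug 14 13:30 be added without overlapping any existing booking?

Yes — the slot is free

Sprint Meeting: ends Aug 13 16:00 at or before Outreach Interview starts Aug 14 10:15 → clear.
Design Sync: ends Aug 13 23:00 at or before Outreach Interview starts Aug 14 10:15 → clear.
Compliance Review: ends Aug 13 23:45 at or before Outreach Interview starts Aug 14 10:15 → clear.
Budget Briefing: starts Aug 14 18:45 at or after Outreach Interview ends Aug 14 13:30 → clear.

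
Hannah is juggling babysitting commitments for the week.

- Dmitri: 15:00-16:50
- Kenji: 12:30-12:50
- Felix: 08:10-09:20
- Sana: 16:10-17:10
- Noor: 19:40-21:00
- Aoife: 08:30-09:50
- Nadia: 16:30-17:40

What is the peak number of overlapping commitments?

Sort all start/end points and keep a running count:
08:10 start Felix → 1
08:30 start Aoife → 2
09:20 end Felix → 1
09:50 end Aoife → 0
12:30 start Kenji → 1
12:50 end Kenji → 0
15:00 start Dmitri → 1
16:10 start Sana → 2
16:30 start Nadia → 3
16:50 end Dmitri → 2
17:10 end Sana → 1
17:40 end Nadia → 0
19:40 start Noor → 1
21:00 end Noor → 0
Peak is 3, at 16:30 (Dmitri, Nadia, Sana).

3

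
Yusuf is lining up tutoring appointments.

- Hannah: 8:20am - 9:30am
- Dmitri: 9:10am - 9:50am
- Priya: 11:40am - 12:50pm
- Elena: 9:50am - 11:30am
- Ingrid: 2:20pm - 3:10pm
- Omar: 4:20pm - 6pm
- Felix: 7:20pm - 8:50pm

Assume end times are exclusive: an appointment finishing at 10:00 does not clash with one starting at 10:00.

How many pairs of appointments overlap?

Sorted by start: Hannah, Dmitri, Elena, Priya, Ingrid, Omar, Felix.
Dmitri starts before Hannah ends → Hannah and Dmitri overlap.
Elena starts after Hannah ends, so Hannah has no further overlaps.
Elena starts exactly when Dmitri ends (back-to-back, no overlap), so Dmitri has no further overlaps.
Priya starts after Elena ends, so Elena has no further overlaps.
Ingrid starts after Priya ends, so Priya has no further overlaps.
Omar starts after Ingrid ends, so Ingrid has no further overlaps.
Felix starts after Omar ends.
Overlapping pairs: Dmitri & Hannah — 1 in total.

1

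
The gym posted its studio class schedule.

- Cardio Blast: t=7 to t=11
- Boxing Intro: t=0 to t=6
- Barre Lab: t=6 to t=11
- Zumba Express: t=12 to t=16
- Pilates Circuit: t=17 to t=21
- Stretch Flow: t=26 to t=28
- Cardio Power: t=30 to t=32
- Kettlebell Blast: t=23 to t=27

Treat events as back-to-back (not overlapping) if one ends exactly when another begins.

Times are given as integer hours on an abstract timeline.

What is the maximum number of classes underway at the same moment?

Sort all start/end points and keep a running count:
t=0 start Boxing Intro → 1
t=6 end Boxing Intro → 0
t=6 start Barre Lab → 1
t=7 start Cardio Blast → 2
t=11 end Barre Lab → 1
t=11 end Cardio Blast → 0
t=12 start Zumba Express → 1
t=16 end Zumba Express → 0
t=17 start Pilates Circuit → 1
t=21 end Pilates Circuit → 0
t=23 start Kettlebell Blast → 1
t=26 start Stretch Flow → 2
t=27 end Kettlebell Blast → 1
t=28 end Stretch Flow → 0
t=30 start Cardio Power → 1
t=32 end Cardio Power → 0
Peak is 2, at t=7 (Barre Lab, Cardio Blast).

2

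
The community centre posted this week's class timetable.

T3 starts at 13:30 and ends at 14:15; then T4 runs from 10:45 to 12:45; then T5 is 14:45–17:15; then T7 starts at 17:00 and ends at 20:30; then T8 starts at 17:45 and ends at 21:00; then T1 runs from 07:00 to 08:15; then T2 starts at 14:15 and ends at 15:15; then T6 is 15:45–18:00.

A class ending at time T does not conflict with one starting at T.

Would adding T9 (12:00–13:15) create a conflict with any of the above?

T1: ends 08:15 at or before T9 starts 12:00 → clear.
T4: starts 10:45 before T9 ends 13:15, and ends 12:45 after T9 starts 12:00 → overlap.
T3: starts 13:30 at or after T9 ends 13:15 → clear.
T2: starts 14:15 at or after T9 ends 13:15 → clear.
T5: starts 14:45 at or after T9 ends 13:15 → clear.
T6: starts 15:45 at or after T9 ends 13:15 → clear.
T7: starts 17:00 at or after T9 ends 13:15 → clear.
T8: starts 17:45 at or after T9 ends 13:15 → clear.
T9 overlaps T4.

Yes — it overlaps T4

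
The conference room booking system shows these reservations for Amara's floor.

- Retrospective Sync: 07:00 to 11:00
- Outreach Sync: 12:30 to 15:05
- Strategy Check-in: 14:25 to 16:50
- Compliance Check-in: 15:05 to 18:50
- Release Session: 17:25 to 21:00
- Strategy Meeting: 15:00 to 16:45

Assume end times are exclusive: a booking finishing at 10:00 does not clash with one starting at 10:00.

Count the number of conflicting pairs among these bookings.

6

Check each pair: they overlap iff neither finishes before the other starts.
Sorted by start: Retrospective Sync, Outreach Sync, Strategy Check-in, Strategy Meeting, Compliance Check-in, Release Session.
Outreach Sync starts after Retrospective Sync ends, so nothing later overlaps Retrospective Sync either.
Strategy Check-in starts before Outreach Sync ends → Outreach Sync and Strategy Check-in overlap.
Strategy Meeting starts before Outreach Sync ends → Outreach Sync and Strategy Meeting overlap.
Compliance Check-in starts exactly when Outreach Sync ends (back-to-back, no overlap), so nothing later overlaps Outreach Sync either.
Strategy Meeting starts before Strategy Check-in ends → Strategy Check-in and Strategy Meeting overlap.
Compliance Check-in starts before Strategy Check-in ends → Strategy Check-in and Compliance Check-in overlap.
Release Session starts after Strategy Check-in ends.
Compliance Check-in starts before Strategy Meeting ends → Strategy Meeting and Compliance Check-in overlap.
Release Session starts after Strategy Meeting ends.
Release Session starts before Compliance Check-in ends → Compliance Check-in and Release Session overlap.
Overlapping pairs: Compliance Check-in & Release Session, Compliance Check-in & Strategy Check-in, Compliance Check-in & Strategy Meeting, Outreach Sync & Strategy Check-in, Outreach Sync & Strategy Meeting, Strategy Check-in & Strategy Meeting — 6 in total.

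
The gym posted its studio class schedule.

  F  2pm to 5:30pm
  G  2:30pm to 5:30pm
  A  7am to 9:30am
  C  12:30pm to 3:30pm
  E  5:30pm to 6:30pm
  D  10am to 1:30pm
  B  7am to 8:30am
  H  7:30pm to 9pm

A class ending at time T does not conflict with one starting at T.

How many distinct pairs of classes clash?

Two intervals overlap when each starts before the other ends.
Sorted by start: A, B, D, C, F, G, E, H.
B starts before A ends → A and B overlap.
D starts after A ends, so nothing later overlaps A either.
D starts after B ends, so nothing later overlaps B either.
C starts before D ends → D and C overlap.
F starts after D ends, so nothing later overlaps D either.
F starts before C ends → C and F overlap.
G starts before C ends → C and G overlap.
E starts after C ends, so nothing later overlaps C either.
G starts before F ends → F and G overlap.
E starts exactly when F ends (back-to-back, no overlap), so nothing later overlaps F either.
E starts exactly when G ends (back-to-back, no overlap), so nothing later overlaps G either.
H starts after E ends.
Overlapping pairs: A & B, C & D, C & F, C & G, F & G — 5 in total.

5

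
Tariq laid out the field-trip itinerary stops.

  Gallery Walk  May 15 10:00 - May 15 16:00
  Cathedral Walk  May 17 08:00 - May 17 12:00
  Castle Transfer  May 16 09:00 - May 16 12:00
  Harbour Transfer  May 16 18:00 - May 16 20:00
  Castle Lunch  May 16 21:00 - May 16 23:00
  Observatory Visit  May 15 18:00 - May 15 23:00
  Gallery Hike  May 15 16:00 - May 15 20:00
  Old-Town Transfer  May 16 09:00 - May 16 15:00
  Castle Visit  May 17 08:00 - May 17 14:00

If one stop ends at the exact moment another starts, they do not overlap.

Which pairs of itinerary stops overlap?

Sorted by start: Gallery Walk, Gallery Hike, Observatory Visit, Old-Town Transfer, Castle Transfer, Harbour Transfer, Castle Lunch, Cathedral Walk, Castle Visit.
Gallery Hike starts exactly when Gallery Walk ends (back-to-back, no overlap), so nothing later overlaps Gallery Walk either.
Observatory Visit starts before Gallery Hike ends → Gallery Hike and Observatory Visit overlap.
Old-Town Transfer starts after Gallery Hike ends, so nothing later overlaps Gallery Hike either.
Old-Town Transfer starts after Observatory Visit ends, so nothing later overlaps Observatory Visit either.
Castle Transfer starts before Old-Town Transfer ends → Old-Town Transfer and Castle Transfer overlap.
Harbour Transfer starts after Old-Town Transfer ends, so nothing later overlaps Old-Town Transfer either.
Harbour Transfer starts after Castle Transfer ends, so nothing later overlaps Castle Transfer either.
Castle Lunch starts after Harbour Transfer ends, so nothing later overlaps Harbour Transfer either.
Cathedral Walk starts after Castle Lunch ends, so nothing later overlaps Castle Lunch either.
Castle Visit starts before Cathedral Walk ends → Cathedral Walk and Castle Visit overlap.

Castle Transfer & Old-Town Transfer, Castle Visit & Cathedral Walk, Gallery Hike & Observatory Visit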